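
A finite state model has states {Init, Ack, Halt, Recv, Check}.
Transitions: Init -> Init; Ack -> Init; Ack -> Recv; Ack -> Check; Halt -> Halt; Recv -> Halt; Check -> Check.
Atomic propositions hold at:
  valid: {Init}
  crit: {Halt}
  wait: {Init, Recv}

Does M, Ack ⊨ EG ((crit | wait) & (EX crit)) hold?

No

Sat(crit | wait) = {Init, Halt, Recv}
Sat(EX crit) = {s : some successor in {Halt}} = {Halt, Recv}
Sat((crit | wait) & (EX crit)) = {Halt, Recv}
EG ((crit | wait) & (EX crit)): greatest fixpoint, start Z0 = {Halt, Recv}, keep only states in Sat with some successor in Z. Already a fixed point.
Sat(EG ((crit | wait) & (EX crit))) = {Halt, Recv}
Ack ∉ Sat(EG ((crit | wait) & (EX crit))) = {Halt, Recv}, so the formula does not hold at Ack.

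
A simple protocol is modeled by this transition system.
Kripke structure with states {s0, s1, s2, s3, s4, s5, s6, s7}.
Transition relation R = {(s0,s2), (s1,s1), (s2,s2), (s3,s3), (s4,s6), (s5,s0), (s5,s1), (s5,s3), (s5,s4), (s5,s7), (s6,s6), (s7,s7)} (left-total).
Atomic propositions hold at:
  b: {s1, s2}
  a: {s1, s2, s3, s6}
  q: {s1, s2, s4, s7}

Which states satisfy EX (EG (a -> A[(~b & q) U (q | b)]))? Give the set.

Sat(~b) = {s0, s3, s4, s5, s6, s7}
Sat(~b & q) = {s4, s7}
Sat(q | b) = {s1, s2, s4, s7}
A[(~b & q) U (q | b)]: least fixpoint, start Z0 = Sat((q | b)) = {s1, s2, s4, s7}, add states in Sat(~b & q) with every successor in Z. Already a fixed point.
Sat(A[(~b & q) U (q | b)]) = {s1, s2, s4, s7}
Sat(a -> A[(~b & q) U (q | b)]) = {s0, s1, s2, s4, s5, s7}
EG (a -> A[(~b & q) U (q | b)]): greatest fixpoint, start Z0 = {s0, s1, s2, s4, s5, s7}, keep only states in Sat with some successor in Z. Z1 = {s0, s1, s2, s5, s7}; fixed.
Sat(EG (a -> A[(~b & q) U (q | b)])) = {s0, s1, s2, s5, s7}
Sat(EX (EG (a -> A[(~b & q) U (q | b)]))) = {s : some successor in {s0, s1, s2, s5, s7}} = {s0, s1, s2, s5, s7}

{s0, s1, s2, s5, s7}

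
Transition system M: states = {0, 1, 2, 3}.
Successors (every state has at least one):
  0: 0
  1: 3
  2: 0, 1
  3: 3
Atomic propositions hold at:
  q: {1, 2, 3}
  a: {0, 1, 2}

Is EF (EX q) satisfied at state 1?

Yes

Sat(EX q) = {s : some successor in {1, 2, 3}} = {1, 2, 3}
EF (EX q): least fixpoint, start Z0 = {1, 2, 3}, add states with some successor in Z. Already a fixed point.
Sat(EF (EX q)) = {1, 2, 3}
1 ∈ Sat(EF (EX q)) = {1, 2, 3}, so the formula holds at 1.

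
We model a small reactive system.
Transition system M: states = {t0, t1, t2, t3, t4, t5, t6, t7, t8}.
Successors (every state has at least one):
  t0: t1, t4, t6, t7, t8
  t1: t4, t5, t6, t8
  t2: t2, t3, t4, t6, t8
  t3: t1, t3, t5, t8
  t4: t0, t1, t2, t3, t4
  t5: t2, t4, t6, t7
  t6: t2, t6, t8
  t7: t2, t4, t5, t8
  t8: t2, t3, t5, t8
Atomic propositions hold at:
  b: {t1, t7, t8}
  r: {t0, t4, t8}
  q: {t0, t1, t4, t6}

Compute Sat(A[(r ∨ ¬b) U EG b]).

{t1, t7, t8}

Sat(¬b) = {t0, t2, t3, t4, t5, t6}
Sat(r ∨ ¬b) = {t0, t2, t3, t4, t5, t6, t8}
EG b: greatest fixpoint, start Z0 = {t1, t7, t8}, keep only states in Sat with some successor in Z. Already a fixed point.
Sat(EG b) = {t1, t7, t8}
A[(r ∨ ¬b) U EG b]: least fixpoint, start Z0 = Sat(EG b) = {t1, t7, t8}, add states in Sat(r ∨ ¬b) with every successor in Z. Already a fixed point.
Sat(A[(r ∨ ¬b) U EG b]) = {t1, t7, t8}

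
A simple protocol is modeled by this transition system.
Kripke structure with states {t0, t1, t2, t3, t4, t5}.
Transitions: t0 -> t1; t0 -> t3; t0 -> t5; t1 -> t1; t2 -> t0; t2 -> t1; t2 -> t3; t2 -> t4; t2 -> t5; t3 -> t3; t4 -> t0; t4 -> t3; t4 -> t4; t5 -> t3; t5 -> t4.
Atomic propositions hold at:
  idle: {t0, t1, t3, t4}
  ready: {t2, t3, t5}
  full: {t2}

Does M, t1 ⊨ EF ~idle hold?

No

Sat(~idle) = {t2, t5}
EF ~idle: least fixpoint, start Z0 = {t2, t5}, add states with some successor in Z. Z1 = {t0, t2, t5}; Z2 = {t0, t2, t4, t5}; fixed.
Sat(EF ~idle) = {t0, t2, t4, t5}
t1 ∉ Sat(EF ~idle) = {t0, t2, t4, t5}, so the formula does not hold at t1.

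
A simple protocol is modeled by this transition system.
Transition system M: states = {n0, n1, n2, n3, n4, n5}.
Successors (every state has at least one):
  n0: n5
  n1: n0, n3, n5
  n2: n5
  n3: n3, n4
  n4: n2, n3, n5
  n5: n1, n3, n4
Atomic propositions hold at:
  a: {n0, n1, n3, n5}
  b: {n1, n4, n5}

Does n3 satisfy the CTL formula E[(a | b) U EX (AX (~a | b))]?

Sat(a | b) = {n0, n1, n3, n4, n5}
Sat(~a) = {n2, n4}
Sat(~a | b) = {n1, n2, n4, n5}
Sat(AX (~a | b)) = {s : every successor in {n1, n2, n4, n5}} = {n0, n2}
Sat(EX (AX (~a | b))) = {s : some successor in {n0, n2}} = {n1, n4}
E[(a | b) U EX (AX (~a | b))]: least fixpoint, start Z0 = Sat(EX (AX (~a | b))) = {n1, n4}, add states in Sat(a | b) with some successor in Z. Z1 = {n1, n3, n4, n5}; Z2 = {n0, n1, n3, n4, n5}; fixed.
Sat(E[(a | b) U EX (AX (~a | b))]) = {n0, n1, n3, n4, n5}
n3 ∈ Sat(E[(a | b) U EX (AX (~a | b))]) = {n0, n1, n3, n4, n5}, so the formula holds at n3.

Yes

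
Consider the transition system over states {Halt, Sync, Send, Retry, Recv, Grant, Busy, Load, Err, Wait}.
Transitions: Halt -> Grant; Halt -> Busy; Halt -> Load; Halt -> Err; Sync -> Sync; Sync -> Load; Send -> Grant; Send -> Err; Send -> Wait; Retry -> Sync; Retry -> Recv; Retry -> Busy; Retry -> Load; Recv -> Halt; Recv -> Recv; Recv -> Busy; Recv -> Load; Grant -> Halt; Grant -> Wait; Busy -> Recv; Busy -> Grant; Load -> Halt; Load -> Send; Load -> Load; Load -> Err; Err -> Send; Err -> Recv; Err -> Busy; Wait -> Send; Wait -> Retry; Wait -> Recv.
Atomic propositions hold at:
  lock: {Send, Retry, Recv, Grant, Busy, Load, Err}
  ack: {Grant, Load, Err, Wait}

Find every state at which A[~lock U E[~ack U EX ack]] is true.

{Halt, Sync, Send, Retry, Recv, Grant, Busy, Load, Wait}

Sat(~lock) = {Halt, Sync, Wait}
Sat(~ack) = {Halt, Sync, Send, Retry, Recv, Busy}
Sat(EX ack) = {s : some successor in {Grant, Load, Err, Wait}} = {Halt, Sync, Send, Retry, Recv, Grant, Busy, Load}
E[~ack U EX ack]: least fixpoint, start Z0 = Sat(EX ack) = {Halt, Sync, Send, Retry, Recv, Grant, Busy, Load}, add states in Sat(~ack) with some successor in Z. Already a fixed point.
Sat(E[~ack U EX ack]) = {Halt, Sync, Send, Retry, Recv, Grant, Busy, Load}
A[~lock U E[~ack U EX ack]]: least fixpoint, start Z0 = Sat(E[~ack U EX ack]) = {Halt, Sync, Send, Retry, Recv, Grant, Busy, Load}, add states in Sat(~lock) with every successor in Z. Z1 = {Halt, Sync, Send, Retry, Recv, Grant, Busy, Load, Wait}; fixed.
Sat(A[~lock U E[~ack U EX ack]]) = {Halt, Sync, Send, Retry, Recv, Grant, Busy, Load, Wait}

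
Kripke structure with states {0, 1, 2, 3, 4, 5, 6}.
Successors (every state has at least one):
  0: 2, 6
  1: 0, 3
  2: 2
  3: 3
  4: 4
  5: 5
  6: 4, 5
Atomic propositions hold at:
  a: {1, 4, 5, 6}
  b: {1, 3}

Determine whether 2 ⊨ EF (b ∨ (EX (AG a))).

AG a: greatest fixpoint, start Z0 = {1, 4, 5, 6}, keep only states in Sat with every successor in Z. Z1 = {4, 5, 6}; fixed.
Sat(AG a) = {4, 5, 6}
Sat(EX (AG a)) = {s : some successor in {4, 5, 6}} = {0, 4, 5, 6}
Sat(b ∨ (EX (AG a))) = {0, 1, 3, 4, 5, 6}
EF (b ∨ (EX (AG a))): least fixpoint, start Z0 = {0, 1, 3, 4, 5, 6}, add states with some successor in Z. Already a fixed point.
Sat(EF (b ∨ (EX (AG a)))) = {0, 1, 3, 4, 5, 6}
2 ∉ Sat(EF (b ∨ (EX (AG a)))) = {0, 1, 3, 4, 5, 6}, so the formula does not hold at 2.

No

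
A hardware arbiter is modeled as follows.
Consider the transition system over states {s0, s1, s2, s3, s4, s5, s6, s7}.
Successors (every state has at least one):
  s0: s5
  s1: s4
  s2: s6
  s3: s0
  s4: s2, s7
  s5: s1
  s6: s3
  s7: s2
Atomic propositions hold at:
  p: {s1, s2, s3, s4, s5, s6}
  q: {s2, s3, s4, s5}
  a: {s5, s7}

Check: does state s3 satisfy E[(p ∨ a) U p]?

Sat(p ∨ a) = {s1, s2, s3, s4, s5, s6, s7}
E[(p ∨ a) U p]: least fixpoint, start Z0 = Sat(p) = {s1, s2, s3, s4, s5, s6}, add states in Sat(p ∨ a) with some successor in Z. Z1 = {s1, s2, s3, s4, s5, s6, s7}; fixed.
Sat(E[(p ∨ a) U p]) = {s1, s2, s3, s4, s5, s6, s7}
s3 ∈ Sat(E[(p ∨ a) U p]) = {s1, s2, s3, s4, s5, s6, s7}, so the formula holds at s3.

Yes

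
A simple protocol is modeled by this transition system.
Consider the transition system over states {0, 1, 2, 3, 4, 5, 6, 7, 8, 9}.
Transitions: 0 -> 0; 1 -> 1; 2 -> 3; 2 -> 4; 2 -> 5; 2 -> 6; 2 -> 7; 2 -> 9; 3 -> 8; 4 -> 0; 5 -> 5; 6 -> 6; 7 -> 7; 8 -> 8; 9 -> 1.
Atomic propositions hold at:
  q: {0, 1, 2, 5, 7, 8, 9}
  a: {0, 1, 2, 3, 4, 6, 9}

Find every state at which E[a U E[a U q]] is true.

{0, 1, 2, 3, 4, 5, 7, 8, 9}

E[a U q]: least fixpoint, start Z0 = Sat(q) = {0, 1, 2, 5, 7, 8, 9}, add states in Sat(a) with some successor in Z. Z1 = {0, 1, 2, 3, 4, 5, 7, 8, 9}; fixed.
Sat(E[a U q]) = {0, 1, 2, 3, 4, 5, 7, 8, 9}
E[a U E[a U q]]: least fixpoint, start Z0 = Sat(E[a U q]) = {0, 1, 2, 3, 4, 5, 7, 8, 9}, add states in Sat(a) with some successor in Z. Already a fixed point.
Sat(E[a U E[a U q]]) = {0, 1, 2, 3, 4, 5, 7, 8, 9}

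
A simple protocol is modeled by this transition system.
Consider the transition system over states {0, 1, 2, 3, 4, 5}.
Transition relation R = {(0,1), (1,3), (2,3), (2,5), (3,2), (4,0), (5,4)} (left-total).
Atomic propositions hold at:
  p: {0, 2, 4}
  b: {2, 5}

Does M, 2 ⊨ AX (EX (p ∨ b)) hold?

Sat(p ∨ b) = {0, 2, 4, 5}
Sat(EX (p ∨ b)) = {s : some successor in {0, 2, 4, 5}} = {2, 3, 4, 5}
Sat(AX (EX (p ∨ b))) = {s : every successor in {2, 3, 4, 5}} = {1, 2, 3, 5}
2 ∈ Sat(AX (EX (p ∨ b))) = {1, 2, 3, 5}, so the formula holds at 2.

Yes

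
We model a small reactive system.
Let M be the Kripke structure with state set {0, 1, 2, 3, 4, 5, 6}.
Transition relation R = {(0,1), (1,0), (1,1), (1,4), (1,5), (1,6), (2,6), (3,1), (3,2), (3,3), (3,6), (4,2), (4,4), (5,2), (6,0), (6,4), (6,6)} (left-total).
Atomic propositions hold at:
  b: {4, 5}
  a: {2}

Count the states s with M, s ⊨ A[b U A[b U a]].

2

A[b U a]: least fixpoint, start Z0 = Sat(a) = {2}, add states in Sat(b) with every successor in Z. Z1 = {2, 5}; fixed.
Sat(A[b U a]) = {2, 5}
A[b U A[b U a]]: least fixpoint, start Z0 = Sat(A[b U a]) = {2, 5}, add states in Sat(b) with every successor in Z. Already a fixed point.
Sat(A[b U A[b U a]]) = {2, 5}
|Sat(A[b U A[b U a]])| = |{2, 5}| = 2.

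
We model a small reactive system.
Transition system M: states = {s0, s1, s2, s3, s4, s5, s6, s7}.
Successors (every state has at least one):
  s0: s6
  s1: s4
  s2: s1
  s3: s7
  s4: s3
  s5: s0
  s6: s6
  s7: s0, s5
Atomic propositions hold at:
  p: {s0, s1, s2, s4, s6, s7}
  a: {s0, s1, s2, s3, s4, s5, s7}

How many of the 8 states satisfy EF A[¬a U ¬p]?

Sat(¬a) = {s6}
Sat(¬p) = {s3, s5}
A[¬a U ¬p]: least fixpoint, start Z0 = Sat(¬p) = {s3, s5}, add states in Sat(¬a) with every successor in Z. Already a fixed point.
Sat(A[¬a U ¬p]) = {s3, s5}
EF A[¬a U ¬p]: least fixpoint, start Z0 = {s3, s5}, add states with some successor in Z. Z1 = {s3, s4, s5, s7}; Z2 = {s1, s3, s4, s5, s7}; Z3 = {s1, s2, s3, s4, s5, s7}; fixed.
Sat(EF A[¬a U ¬p]) = {s1, s2, s3, s4, s5, s7}
|Sat(EF A[¬a U ¬p])| = |{s1, s2, s3, s4, s5, s7}| = 6.

6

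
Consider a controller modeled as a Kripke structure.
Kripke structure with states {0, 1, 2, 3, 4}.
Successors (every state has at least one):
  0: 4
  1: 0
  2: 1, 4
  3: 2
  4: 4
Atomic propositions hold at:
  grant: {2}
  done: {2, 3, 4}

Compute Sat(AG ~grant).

{0, 1, 4}

Sat(~grant) = {0, 1, 3, 4}
AG ~grant: greatest fixpoint, start Z0 = {0, 1, 3, 4}, keep only states in Sat with every successor in Z. Z1 = {0, 1, 4}; fixed.
Sat(AG ~grant) = {0, 1, 4}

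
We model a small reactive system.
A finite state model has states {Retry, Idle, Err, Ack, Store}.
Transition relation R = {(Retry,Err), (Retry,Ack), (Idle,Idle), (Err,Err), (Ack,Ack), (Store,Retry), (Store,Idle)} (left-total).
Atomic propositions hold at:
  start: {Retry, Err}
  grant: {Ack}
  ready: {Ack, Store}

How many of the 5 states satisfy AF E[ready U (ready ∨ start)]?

4

Sat(ready ∨ start) = {Retry, Err, Ack, Store}
E[ready U (ready ∨ start)]: least fixpoint, start Z0 = Sat((ready ∨ start)) = {Retry, Err, Ack, Store}, add states in Sat(ready) with some successor in Z. Already a fixed point.
Sat(E[ready U (ready ∨ start)]) = {Retry, Err, Ack, Store}
AF E[ready U (ready ∨ start)]: least fixpoint, start Z0 = {Retry, Err, Ack, Store}, add states with every successor in Z. Already a fixed point.
Sat(AF E[ready U (ready ∨ start)]) = {Retry, Err, Ack, Store}
|Sat(AF E[ready U (ready ∨ start)])| = |{Retry, Err, Ack, Store}| = 4.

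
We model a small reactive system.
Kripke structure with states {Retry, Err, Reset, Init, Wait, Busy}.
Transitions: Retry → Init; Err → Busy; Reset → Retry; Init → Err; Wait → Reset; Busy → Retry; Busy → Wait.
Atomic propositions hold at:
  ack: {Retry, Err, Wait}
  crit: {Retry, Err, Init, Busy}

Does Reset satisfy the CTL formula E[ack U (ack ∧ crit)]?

Sat(ack ∧ crit) = {Retry, Err}
E[ack U (ack ∧ crit)]: least fixpoint, start Z0 = Sat((ack ∧ crit)) = {Retry, Err}, add states in Sat(ack) with some successor in Z. Already a fixed point.
Sat(E[ack U (ack ∧ crit)]) = {Retry, Err}
Reset ∉ Sat(E[ack U (ack ∧ crit)]) = {Retry, Err}, so the formula does not hold at Reset.

No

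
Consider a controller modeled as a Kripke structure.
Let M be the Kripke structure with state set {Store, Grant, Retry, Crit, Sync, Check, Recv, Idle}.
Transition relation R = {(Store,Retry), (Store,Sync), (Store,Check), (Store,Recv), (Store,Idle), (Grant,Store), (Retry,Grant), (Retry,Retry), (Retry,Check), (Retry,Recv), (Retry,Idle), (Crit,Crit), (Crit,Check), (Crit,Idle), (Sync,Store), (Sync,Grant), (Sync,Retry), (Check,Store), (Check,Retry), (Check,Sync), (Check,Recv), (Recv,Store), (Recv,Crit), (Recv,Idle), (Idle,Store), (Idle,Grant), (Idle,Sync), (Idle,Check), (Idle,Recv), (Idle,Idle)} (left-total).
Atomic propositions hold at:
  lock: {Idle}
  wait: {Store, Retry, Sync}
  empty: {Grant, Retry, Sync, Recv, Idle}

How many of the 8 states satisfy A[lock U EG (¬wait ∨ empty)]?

Sat(¬wait) = {Grant, Crit, Check, Recv, Idle}
Sat(¬wait ∨ empty) = {Grant, Retry, Crit, Sync, Check, Recv, Idle}
EG (¬wait ∨ empty): greatest fixpoint, start Z0 = {Grant, Retry, Crit, Sync, Check, Recv, Idle}, keep only states in Sat with some successor in Z. Z1 = {Retry, Crit, Sync, Check, Recv, Idle}; fixed.
Sat(EG (¬wait ∨ empty)) = {Retry, Crit, Sync, Check, Recv, Idle}
A[lock U EG (¬wait ∨ empty)]: least fixpoint, start Z0 = Sat(EG (¬wait ∨ empty)) = {Retry, Crit, Sync, Check, Recv, Idle}, add states in Sat(lock) with every successor in Z. Already a fixed point.
Sat(A[lock U EG (¬wait ∨ empty)]) = {Retry, Crit, Sync, Check, Recv, Idle}
|Sat(A[lock U EG (¬wait ∨ empty)])| = |{Retry, Crit, Sync, Check, Recv, Idle}| = 6.

6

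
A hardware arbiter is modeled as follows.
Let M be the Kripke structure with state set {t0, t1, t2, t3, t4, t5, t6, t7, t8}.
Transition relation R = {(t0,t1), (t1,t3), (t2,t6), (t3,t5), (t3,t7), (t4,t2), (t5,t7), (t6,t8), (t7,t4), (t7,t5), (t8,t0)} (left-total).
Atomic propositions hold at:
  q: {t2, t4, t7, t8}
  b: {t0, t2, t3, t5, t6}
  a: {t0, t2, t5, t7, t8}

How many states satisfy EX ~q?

6

Sat(~q) = {t0, t1, t3, t5, t6}
Sat(EX ~q) = {s : some successor in {t0, t1, t3, t5, t6}} = {t0, t1, t2, t3, t7, t8}
|Sat(EX ~q)| = |{t0, t1, t2, t3, t7, t8}| = 6.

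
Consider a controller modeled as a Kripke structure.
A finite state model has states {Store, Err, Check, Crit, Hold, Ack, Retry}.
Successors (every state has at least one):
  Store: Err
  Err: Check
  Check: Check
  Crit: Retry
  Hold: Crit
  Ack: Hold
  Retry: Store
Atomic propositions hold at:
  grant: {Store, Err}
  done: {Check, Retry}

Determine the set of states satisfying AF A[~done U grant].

Sat(~done) = {Store, Err, Crit, Hold, Ack}
A[~done U grant]: least fixpoint, start Z0 = Sat(grant) = {Store, Err}, add states in Sat(~done) with every successor in Z. Already a fixed point.
Sat(A[~done U grant]) = {Store, Err}
AF A[~done U grant]: least fixpoint, start Z0 = {Store, Err}, add states with every successor in Z. Z1 = {Store, Err, Retry}; Z2 = {Store, Err, Crit, Retry}; Z3 = {Store, Err, Crit, Hold, Retry}; Z4 = {Store, Err, Crit, Hold, Ack, Retry}; fixed.
Sat(AF A[~done U grant]) = {Store, Err, Crit, Hold, Ack, Retry}

{Store, Err, Crit, Hold, Ack, Retry}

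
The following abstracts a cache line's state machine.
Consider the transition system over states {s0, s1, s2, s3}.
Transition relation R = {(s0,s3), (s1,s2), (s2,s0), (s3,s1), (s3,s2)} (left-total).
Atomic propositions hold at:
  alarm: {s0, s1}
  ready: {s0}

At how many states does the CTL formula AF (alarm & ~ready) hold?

1

Sat(~ready) = {s1, s2, s3}
Sat(alarm & ~ready) = {s1}
AF (alarm & ~ready): least fixpoint, start Z0 = {s1}, add states with every successor in Z. Already a fixed point.
Sat(AF (alarm & ~ready)) = {s1}
|Sat(AF (alarm & ~ready))| = |{s1}| = 1.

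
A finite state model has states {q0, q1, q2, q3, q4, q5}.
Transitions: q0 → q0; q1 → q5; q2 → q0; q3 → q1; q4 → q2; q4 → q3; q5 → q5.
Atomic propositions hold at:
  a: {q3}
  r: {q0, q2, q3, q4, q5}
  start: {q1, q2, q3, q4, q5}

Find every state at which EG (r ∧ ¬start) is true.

Sat(¬start) = {q0}
Sat(r ∧ ¬start) = {q0}
EG (r ∧ ¬start): greatest fixpoint, start Z0 = {q0}, keep only states in Sat with some successor in Z. Already a fixed point.
Sat(EG (r ∧ ¬start)) = {q0}

{q0}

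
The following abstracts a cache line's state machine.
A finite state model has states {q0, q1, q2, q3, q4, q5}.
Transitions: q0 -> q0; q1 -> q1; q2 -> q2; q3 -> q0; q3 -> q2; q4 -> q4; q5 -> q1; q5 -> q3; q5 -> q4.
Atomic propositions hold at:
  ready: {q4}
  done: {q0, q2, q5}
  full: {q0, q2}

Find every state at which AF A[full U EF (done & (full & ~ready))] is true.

Sat(~ready) = {q0, q1, q2, q3, q5}
Sat(full & ~ready) = {q0, q2}
Sat(done & (full & ~ready)) = {q0, q2}
EF (done & (full & ~ready)): least fixpoint, start Z0 = {q0, q2}, add states with some successor in Z. Z1 = {q0, q2, q3}; Z2 = {q0, q2, q3, q5}; fixed.
Sat(EF (done & (full & ~ready))) = {q0, q2, q3, q5}
A[full U EF (done & (full & ~ready))]: least fixpoint, start Z0 = Sat(EF (done & (full & ~ready))) = {q0, q2, q3, q5}, add states in Sat(full) with every successor in Z. Already a fixed point.
Sat(A[full U EF (done & (full & ~ready))]) = {q0, q2, q3, q5}
AF A[full U EF (done & (full & ~ready))]: least fixpoint, start Z0 = {q0, q2, q3, q5}, add states with every successor in Z. Already a fixed point.
Sat(AF A[full U EF (done & (full & ~ready))]) = {q0, q2, q3, q5}

{q0, q2, q3, q5}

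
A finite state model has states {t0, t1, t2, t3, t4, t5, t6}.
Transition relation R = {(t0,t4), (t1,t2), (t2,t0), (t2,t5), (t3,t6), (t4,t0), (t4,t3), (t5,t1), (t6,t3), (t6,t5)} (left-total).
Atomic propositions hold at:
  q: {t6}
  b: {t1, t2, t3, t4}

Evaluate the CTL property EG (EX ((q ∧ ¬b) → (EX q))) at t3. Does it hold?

Sat(¬b) = {t0, t5, t6}
Sat(q ∧ ¬b) = {t6}
Sat(EX q) = {s : some successor in {t6}} = {t3}
Sat((q ∧ ¬b) → (EX q)) = {t0, t1, t2, t3, t4, t5}
Sat(EX ((q ∧ ¬b) → (EX q))) = {s : some successor in {t0, t1, t2, t3, t4, t5}} = {t0, t1, t2, t4, t5, t6}
EG (EX ((q ∧ ¬b) → (EX q))): greatest fixpoint, start Z0 = {t0, t1, t2, t4, t5, t6}, keep only states in Sat with some successor in Z. Already a fixed point.
Sat(EG (EX ((q ∧ ¬b) → (EX q)))) = {t0, t1, t2, t4, t5, t6}
t3 ∉ Sat(EG (EX ((q ∧ ¬b) → (EX q)))) = {t0, t1, t2, t4, t5, t6}, so the formula does not hold at t3.

No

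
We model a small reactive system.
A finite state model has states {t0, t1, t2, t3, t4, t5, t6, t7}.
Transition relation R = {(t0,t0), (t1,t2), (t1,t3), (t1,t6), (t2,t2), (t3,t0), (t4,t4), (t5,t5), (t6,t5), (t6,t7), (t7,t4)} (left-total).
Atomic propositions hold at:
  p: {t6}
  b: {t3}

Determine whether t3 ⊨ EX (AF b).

AF b: least fixpoint, start Z0 = {t3}, add states with every successor in Z. Already a fixed point.
Sat(AF b) = {t3}
Sat(EX (AF b)) = {s : some successor in {t3}} = {t1}
t3 ∉ Sat(EX (AF b)) = {t1}, so the formula does not hold at t3.

No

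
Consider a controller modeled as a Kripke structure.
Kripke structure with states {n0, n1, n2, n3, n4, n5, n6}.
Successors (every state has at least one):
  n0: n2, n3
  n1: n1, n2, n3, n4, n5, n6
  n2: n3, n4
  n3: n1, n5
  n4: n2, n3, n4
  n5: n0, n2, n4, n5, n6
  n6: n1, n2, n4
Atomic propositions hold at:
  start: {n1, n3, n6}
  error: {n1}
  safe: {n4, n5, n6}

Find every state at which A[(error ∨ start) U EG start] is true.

{n1, n3, n6}

Sat(error ∨ start) = {n1, n3, n6}
EG start: greatest fixpoint, start Z0 = {n1, n3, n6}, keep only states in Sat with some successor in Z. Already a fixed point.
Sat(EG start) = {n1, n3, n6}
A[(error ∨ start) U EG start]: least fixpoint, start Z0 = Sat(EG start) = {n1, n3, n6}, add states in Sat(error ∨ start) with every successor in Z. Already a fixed point.
Sat(A[(error ∨ start) U EG start]) = {n1, n3, n6}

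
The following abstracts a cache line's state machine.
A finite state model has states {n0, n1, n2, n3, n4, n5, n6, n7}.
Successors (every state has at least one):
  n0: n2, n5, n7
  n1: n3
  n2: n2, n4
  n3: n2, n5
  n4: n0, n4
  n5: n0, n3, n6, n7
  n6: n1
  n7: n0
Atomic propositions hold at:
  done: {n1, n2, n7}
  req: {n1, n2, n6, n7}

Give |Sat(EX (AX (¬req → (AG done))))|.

Sat(¬req) = {n0, n3, n4, n5}
AG done: greatest fixpoint, start Z0 = {n1, n2, n7}, keep only states in Sat with every successor in Z. Z1 = ∅; fixed.
Sat(AG done) = ∅
Sat(¬req → (AG done)) = {n1, n2, n6, n7}
Sat(AX (¬req → (AG done))) = {s : every successor in {n1, n2, n6, n7}} = {n6}
Sat(EX (AX (¬req → (AG done)))) = {s : some successor in {n6}} = {n5}
|Sat(EX (AX (¬req → (AG done))))| = |{n5}| = 1.

1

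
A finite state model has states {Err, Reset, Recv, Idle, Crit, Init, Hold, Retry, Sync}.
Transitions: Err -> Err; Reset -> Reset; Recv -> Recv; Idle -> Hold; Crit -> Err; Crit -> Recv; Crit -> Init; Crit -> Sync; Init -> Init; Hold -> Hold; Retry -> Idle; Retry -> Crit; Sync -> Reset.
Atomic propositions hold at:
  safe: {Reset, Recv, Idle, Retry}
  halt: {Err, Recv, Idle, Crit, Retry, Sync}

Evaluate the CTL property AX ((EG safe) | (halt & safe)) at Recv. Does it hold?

EG safe: greatest fixpoint, start Z0 = {Reset, Recv, Idle, Retry}, keep only states in Sat with some successor in Z. Z1 = {Reset, Recv, Retry}; Z2 = {Reset, Recv}; fixed.
Sat(EG safe) = {Reset, Recv}
Sat(halt & safe) = {Recv, Idle, Retry}
Sat((EG safe) | (halt & safe)) = {Reset, Recv, Idle, Retry}
Sat(AX ((EG safe) | (halt & safe))) = {s : every successor in {Reset, Recv, Idle, Retry}} = {Reset, Recv, Sync}
Recv ∈ Sat(AX ((EG safe) | (halt & safe))) = {Reset, Recv, Sync}, so the formula holds at Recv.

Yes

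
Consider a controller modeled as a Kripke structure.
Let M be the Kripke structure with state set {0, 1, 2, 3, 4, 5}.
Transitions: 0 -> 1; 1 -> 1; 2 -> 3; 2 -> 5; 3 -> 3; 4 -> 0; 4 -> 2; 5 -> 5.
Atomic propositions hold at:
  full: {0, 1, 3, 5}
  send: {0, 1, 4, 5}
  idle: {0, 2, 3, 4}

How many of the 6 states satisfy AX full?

5

Sat(AX full) = {s : every successor in {0, 1, 3, 5}} = {0, 1, 2, 3, 5}
|Sat(AX full)| = |{0, 1, 2, 3, 5}| = 5.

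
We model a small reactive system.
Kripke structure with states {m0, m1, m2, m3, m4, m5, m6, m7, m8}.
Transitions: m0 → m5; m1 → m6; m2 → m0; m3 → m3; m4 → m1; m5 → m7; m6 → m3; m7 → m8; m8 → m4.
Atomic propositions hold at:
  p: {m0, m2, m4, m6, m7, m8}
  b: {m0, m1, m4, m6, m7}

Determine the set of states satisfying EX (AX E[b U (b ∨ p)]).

Sat(b ∨ p) = {m0, m1, m2, m4, m6, m7, m8}
E[b U (b ∨ p)]: least fixpoint, start Z0 = Sat((b ∨ p)) = {m0, m1, m2, m4, m6, m7, m8}, add states in Sat(b) with some successor in Z. Already a fixed point.
Sat(E[b U (b ∨ p)]) = {m0, m1, m2, m4, m6, m7, m8}
Sat(AX E[b U (b ∨ p)]) = {s : every successor in {m0, m1, m2, m4, m6, m7, m8}} = {m1, m2, m4, m5, m7, m8}
Sat(EX (AX E[b U (b ∨ p)])) = {s : some successor in {m1, m2, m4, m5, m7, m8}} = {m0, m4, m5, m7, m8}

{m0, m4, m5, m7, m8}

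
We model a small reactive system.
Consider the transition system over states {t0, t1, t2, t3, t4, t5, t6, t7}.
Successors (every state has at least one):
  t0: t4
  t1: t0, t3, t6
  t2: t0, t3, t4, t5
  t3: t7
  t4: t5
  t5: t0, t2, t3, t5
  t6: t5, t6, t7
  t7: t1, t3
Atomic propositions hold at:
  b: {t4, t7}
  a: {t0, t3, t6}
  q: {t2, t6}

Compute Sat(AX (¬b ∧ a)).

Sat(¬b) = {t0, t1, t2, t3, t5, t6}
Sat(¬b ∧ a) = {t0, t3, t6}
Sat(AX (¬b ∧ a)) = {s : every successor in {t0, t3, t6}} = {t1}

{t1}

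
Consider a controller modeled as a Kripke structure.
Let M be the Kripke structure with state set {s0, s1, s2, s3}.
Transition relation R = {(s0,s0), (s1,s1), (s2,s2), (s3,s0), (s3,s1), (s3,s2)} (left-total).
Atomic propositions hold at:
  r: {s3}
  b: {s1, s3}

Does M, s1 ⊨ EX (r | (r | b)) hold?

Sat(r | b) = {s1, s3}
Sat(r | (r | b)) = {s1, s3}
Sat(EX (r | (r | b))) = {s : some successor in {s1, s3}} = {s1, s3}
s1 ∈ Sat(EX (r | (r | b))) = {s1, s3}, so the formula holds at s1.

Yes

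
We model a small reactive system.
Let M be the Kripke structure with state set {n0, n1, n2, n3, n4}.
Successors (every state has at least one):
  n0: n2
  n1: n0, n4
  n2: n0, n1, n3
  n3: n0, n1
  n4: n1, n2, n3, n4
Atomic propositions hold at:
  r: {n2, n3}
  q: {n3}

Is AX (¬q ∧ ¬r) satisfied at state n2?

No

Sat(¬q) = {n0, n1, n2, n4}
Sat(¬r) = {n0, n1, n4}
Sat(¬q ∧ ¬r) = {n0, n1, n4}
Sat(AX (¬q ∧ ¬r)) = {s : every successor in {n0, n1, n4}} = {n1, n3}
n2 ∉ Sat(AX (¬q ∧ ¬r)) = {n1, n3}, so the formula does not hold at n2.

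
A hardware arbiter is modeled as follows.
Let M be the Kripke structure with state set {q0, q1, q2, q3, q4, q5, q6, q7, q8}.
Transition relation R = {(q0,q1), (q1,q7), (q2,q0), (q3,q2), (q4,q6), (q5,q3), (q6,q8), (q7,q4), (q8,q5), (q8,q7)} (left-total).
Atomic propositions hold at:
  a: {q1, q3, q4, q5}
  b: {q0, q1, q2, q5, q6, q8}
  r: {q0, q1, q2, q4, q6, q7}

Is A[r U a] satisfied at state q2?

A[r U a]: least fixpoint, start Z0 = Sat(a) = {q1, q3, q4, q5}, add states in Sat(r) with every successor in Z. Z1 = {q0, q1, q3, q4, q5, q7}; Z2 = {q0, q1, q2, q3, q4, q5, q7}; fixed.
Sat(A[r U a]) = {q0, q1, q2, q3, q4, q5, q7}
q2 ∈ Sat(A[r U a]) = {q0, q1, q2, q3, q4, q5, q7}, so the formula holds at q2.

Yes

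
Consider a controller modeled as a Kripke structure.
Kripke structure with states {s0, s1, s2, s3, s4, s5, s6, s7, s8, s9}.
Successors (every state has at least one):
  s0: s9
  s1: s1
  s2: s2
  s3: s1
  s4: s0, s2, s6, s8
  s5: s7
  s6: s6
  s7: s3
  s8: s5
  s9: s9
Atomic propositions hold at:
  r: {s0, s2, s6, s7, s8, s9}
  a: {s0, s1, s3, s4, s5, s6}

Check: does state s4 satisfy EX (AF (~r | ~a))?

Yes

Sat(~r) = {s1, s3, s4, s5}
Sat(~a) = {s2, s7, s8, s9}
Sat(~r | ~a) = {s1, s2, s3, s4, s5, s7, s8, s9}
AF (~r | ~a): least fixpoint, start Z0 = {s1, s2, s3, s4, s5, s7, s8, s9}, add states with every successor in Z. Z1 = {s0, s1, s2, s3, s4, s5, s7, s8, s9}; fixed.
Sat(AF (~r | ~a)) = {s0, s1, s2, s3, s4, s5, s7, s8, s9}
Sat(EX (AF (~r | ~a))) = {s : some successor in {s0, s1, s2, s3, s4, s5, s7, s8, s9}} = {s0, s1, s2, s3, s4, s5, s7, s8, s9}
s4 ∈ Sat(EX (AF (~r | ~a))) = {s0, s1, s2, s3, s4, s5, s7, s8, s9}, so the formula holds at s4.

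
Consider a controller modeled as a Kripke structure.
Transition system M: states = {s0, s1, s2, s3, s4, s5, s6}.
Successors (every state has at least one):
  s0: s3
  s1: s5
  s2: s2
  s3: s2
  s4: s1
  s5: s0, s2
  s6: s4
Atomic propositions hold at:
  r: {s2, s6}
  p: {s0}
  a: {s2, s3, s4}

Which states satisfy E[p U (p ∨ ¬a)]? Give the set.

{s0, s1, s5, s6}

Sat(¬a) = {s0, s1, s5, s6}
Sat(p ∨ ¬a) = {s0, s1, s5, s6}
E[p U (p ∨ ¬a)]: least fixpoint, start Z0 = Sat((p ∨ ¬a)) = {s0, s1, s5, s6}, add states in Sat(p) with some successor in Z. Already a fixed point.
Sat(E[p U (p ∨ ¬a)]) = {s0, s1, s5, s6}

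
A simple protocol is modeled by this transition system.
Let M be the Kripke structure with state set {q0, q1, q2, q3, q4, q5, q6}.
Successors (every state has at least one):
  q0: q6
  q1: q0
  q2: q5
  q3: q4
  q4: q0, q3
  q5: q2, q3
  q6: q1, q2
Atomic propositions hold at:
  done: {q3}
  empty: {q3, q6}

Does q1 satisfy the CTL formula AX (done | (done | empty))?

No

Sat(done | empty) = {q3, q6}
Sat(done | (done | empty)) = {q3, q6}
Sat(AX (done | (done | empty))) = {s : every successor in {q3, q6}} = {q0}
q1 ∉ Sat(AX (done | (done | empty))) = {q0}, so the formula does not hold at q1.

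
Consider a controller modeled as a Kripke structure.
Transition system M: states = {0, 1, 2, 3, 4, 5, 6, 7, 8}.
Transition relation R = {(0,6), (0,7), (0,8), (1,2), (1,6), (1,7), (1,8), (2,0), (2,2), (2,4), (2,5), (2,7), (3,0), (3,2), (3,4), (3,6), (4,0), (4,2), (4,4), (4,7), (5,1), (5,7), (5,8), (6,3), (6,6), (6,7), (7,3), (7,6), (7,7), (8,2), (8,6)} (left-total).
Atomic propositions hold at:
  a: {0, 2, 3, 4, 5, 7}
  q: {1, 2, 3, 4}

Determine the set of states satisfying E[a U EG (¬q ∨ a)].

Sat(¬q) = {0, 5, 6, 7, 8}
Sat(¬q ∨ a) = {0, 2, 3, 4, 5, 6, 7, 8}
EG (¬q ∨ a): greatest fixpoint, start Z0 = {0, 2, 3, 4, 5, 6, 7, 8}, keep only states in Sat with some successor in Z. Already a fixed point.
Sat(EG (¬q ∨ a)) = {0, 2, 3, 4, 5, 6, 7, 8}
E[a U EG (¬q ∨ a)]: least fixpoint, start Z0 = Sat(EG (¬q ∨ a)) = {0, 2, 3, 4, 5, 6, 7, 8}, add states in Sat(a) with some successor in Z. Already a fixed point.
Sat(E[a U EG (¬q ∨ a)]) = {0, 2, 3, 4, 5, 6, 7, 8}

{0, 2, 3, 4, 5, 6, 7, 8}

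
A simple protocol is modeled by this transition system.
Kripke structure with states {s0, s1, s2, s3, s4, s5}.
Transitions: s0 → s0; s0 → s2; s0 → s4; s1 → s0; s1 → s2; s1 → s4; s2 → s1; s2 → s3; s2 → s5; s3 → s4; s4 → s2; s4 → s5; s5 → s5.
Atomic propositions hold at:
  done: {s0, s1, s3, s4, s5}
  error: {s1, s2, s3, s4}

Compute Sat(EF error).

{s0, s1, s2, s3, s4}

EF error: least fixpoint, start Z0 = {s1, s2, s3, s4}, add states with some successor in Z. Z1 = {s0, s1, s2, s3, s4}; fixed.
Sat(EF error) = {s0, s1, s2, s3, s4}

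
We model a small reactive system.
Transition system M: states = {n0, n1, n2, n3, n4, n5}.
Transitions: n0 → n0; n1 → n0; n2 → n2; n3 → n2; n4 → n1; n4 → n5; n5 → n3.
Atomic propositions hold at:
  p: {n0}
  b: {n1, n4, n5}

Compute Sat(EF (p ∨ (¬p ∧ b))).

{n0, n1, n4, n5}

Sat(¬p) = {n1, n2, n3, n4, n5}
Sat(¬p ∧ b) = {n1, n4, n5}
Sat(p ∨ (¬p ∧ b)) = {n0, n1, n4, n5}
EF (p ∨ (¬p ∧ b)): least fixpoint, start Z0 = {n0, n1, n4, n5}, add states with some successor in Z. Already a fixed point.
Sat(EF (p ∨ (¬p ∧ b))) = {n0, n1, n4, n5}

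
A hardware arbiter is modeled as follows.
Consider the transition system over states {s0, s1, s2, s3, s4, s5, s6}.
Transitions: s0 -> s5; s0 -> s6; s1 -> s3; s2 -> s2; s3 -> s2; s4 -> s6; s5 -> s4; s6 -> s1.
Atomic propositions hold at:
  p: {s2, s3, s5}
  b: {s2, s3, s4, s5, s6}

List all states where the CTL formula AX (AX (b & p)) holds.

Sat(b & p) = {s2, s3, s5}
Sat(AX (b & p)) = {s : every successor in {s2, s3, s5}} = {s1, s2, s3}
Sat(AX (AX (b & p))) = {s : every successor in {s1, s2, s3}} = {s1, s2, s3, s6}

{s1, s2, s3, s6}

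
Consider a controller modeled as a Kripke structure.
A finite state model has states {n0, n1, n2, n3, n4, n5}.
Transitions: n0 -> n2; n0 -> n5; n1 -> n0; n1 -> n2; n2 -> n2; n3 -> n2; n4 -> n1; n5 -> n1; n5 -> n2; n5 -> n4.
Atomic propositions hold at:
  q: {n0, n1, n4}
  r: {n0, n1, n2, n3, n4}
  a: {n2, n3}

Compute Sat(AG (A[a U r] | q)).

A[a U r]: least fixpoint, start Z0 = Sat(r) = {n0, n1, n2, n3, n4}, add states in Sat(a) with every successor in Z. Already a fixed point.
Sat(A[a U r]) = {n0, n1, n2, n3, n4}
Sat(A[a U r] | q) = {n0, n1, n2, n3, n4}
AG (A[a U r] | q): greatest fixpoint, start Z0 = {n0, n1, n2, n3, n4}, keep only states in Sat with every successor in Z. Z1 = {n1, n2, n3, n4}; Z2 = {n2, n3, n4}; Z3 = {n2, n3}; fixed.
Sat(AG (A[a U r] | q)) = {n2, n3}

{n2, n3}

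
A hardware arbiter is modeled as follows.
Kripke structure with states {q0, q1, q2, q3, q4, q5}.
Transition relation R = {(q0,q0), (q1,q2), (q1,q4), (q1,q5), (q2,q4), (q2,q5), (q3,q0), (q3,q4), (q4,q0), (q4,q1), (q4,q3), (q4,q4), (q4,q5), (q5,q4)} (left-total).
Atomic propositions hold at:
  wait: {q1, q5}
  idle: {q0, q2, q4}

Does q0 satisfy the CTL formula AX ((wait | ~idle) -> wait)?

Sat(~idle) = {q1, q3, q5}
Sat(wait | ~idle) = {q1, q3, q5}
Sat((wait | ~idle) -> wait) = {q0, q1, q2, q4, q5}
Sat(AX ((wait | ~idle) -> wait)) = {s : every successor in {q0, q1, q2, q4, q5}} = {q0, q1, q2, q3, q5}
q0 ∈ Sat(AX ((wait | ~idle) -> wait)) = {q0, q1, q2, q3, q5}, so the formula holds at q0.

Yes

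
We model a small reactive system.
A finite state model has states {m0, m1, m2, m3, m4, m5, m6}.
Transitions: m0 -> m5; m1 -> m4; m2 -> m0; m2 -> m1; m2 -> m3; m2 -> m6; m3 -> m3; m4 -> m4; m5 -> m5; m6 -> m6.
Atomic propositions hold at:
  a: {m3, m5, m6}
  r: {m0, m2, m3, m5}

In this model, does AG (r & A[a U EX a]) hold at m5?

Sat(EX a) = {s : some successor in {m3, m5, m6}} = {m0, m2, m3, m5, m6}
A[a U EX a]: least fixpoint, start Z0 = Sat(EX a) = {m0, m2, m3, m5, m6}, add states in Sat(a) with every successor in Z. Already a fixed point.
Sat(A[a U EX a]) = {m0, m2, m3, m5, m6}
Sat(r & A[a U EX a]) = {m0, m2, m3, m5}
AG (r & A[a U EX a]): greatest fixpoint, start Z0 = {m0, m2, m3, m5}, keep only states in Sat with every successor in Z. Z1 = {m0, m3, m5}; fixed.
Sat(AG (r & A[a U EX a])) = {m0, m3, m5}
m5 ∈ Sat(AG (r & A[a U EX a])) = {m0, m3, m5}, so the formula holds at m5.

Yes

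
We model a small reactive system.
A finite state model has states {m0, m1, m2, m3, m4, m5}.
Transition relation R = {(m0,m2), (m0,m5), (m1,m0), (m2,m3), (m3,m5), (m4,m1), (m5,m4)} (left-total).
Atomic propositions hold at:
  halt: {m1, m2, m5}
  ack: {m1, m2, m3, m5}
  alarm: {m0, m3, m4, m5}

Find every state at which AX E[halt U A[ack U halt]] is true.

A[ack U halt]: least fixpoint, start Z0 = Sat(halt) = {m1, m2, m5}, add states in Sat(ack) with every successor in Z. Z1 = {m1, m2, m3, m5}; fixed.
Sat(A[ack U halt]) = {m1, m2, m3, m5}
E[halt U A[ack U halt]]: least fixpoint, start Z0 = Sat(A[ack U halt]) = {m1, m2, m3, m5}, add states in Sat(halt) with some successor in Z. Already a fixed point.
Sat(E[halt U A[ack U halt]]) = {m1, m2, m3, m5}
Sat(AX E[halt U A[ack U halt]]) = {s : every successor in {m1, m2, m3, m5}} = {m0, m2, m3, m4}

{m0, m2, m3, m4}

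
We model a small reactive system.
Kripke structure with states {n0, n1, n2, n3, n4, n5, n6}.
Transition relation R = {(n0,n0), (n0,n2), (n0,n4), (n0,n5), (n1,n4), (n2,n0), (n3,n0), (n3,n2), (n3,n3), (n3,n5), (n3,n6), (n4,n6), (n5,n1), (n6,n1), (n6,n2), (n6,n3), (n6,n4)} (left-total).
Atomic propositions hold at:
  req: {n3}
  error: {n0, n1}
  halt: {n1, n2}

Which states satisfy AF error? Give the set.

{n0, n1, n2, n5}

AF error: least fixpoint, start Z0 = {n0, n1}, add states with every successor in Z. Z1 = {n0, n1, n2, n5}; fixed.
Sat(AF error) = {n0, n1, n2, n5}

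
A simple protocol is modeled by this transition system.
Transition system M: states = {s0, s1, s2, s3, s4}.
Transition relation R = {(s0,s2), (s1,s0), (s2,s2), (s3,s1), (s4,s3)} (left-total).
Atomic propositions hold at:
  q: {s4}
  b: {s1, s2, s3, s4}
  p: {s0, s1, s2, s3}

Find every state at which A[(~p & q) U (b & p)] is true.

Sat(~p) = {s4}
Sat(~p & q) = {s4}
Sat(b & p) = {s1, s2, s3}
A[(~p & q) U (b & p)]: least fixpoint, start Z0 = Sat((b & p)) = {s1, s2, s3}, add states in Sat(~p & q) with every successor in Z. Z1 = {s1, s2, s3, s4}; fixed.
Sat(A[(~p & q) U (b & p)]) = {s1, s2, s3, s4}

{s1, s2, s3, s4}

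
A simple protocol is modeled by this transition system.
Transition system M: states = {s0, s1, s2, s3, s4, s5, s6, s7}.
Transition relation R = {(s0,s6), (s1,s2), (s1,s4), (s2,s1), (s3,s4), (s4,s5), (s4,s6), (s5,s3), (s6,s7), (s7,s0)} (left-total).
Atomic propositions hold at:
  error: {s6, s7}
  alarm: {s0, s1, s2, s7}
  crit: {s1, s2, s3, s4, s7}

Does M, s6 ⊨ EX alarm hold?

Sat(EX alarm) = {s : some successor in {s0, s1, s2, s7}} = {s1, s2, s6, s7}
s6 ∈ Sat(EX alarm) = {s1, s2, s6, s7}, so the formula holds at s6.

Yes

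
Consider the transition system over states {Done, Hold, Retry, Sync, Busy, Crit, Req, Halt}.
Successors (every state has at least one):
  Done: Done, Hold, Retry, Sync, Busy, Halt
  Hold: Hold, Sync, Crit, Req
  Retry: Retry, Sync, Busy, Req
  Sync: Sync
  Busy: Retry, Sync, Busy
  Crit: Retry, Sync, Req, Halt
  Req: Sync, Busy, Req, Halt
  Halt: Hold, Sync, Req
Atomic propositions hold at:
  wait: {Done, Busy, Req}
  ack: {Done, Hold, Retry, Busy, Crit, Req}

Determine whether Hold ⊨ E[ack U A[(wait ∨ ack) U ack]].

Sat(wait ∨ ack) = {Done, Hold, Retry, Busy, Crit, Req}
A[(wait ∨ ack) U ack]: least fixpoint, start Z0 = Sat(ack) = {Done, Hold, Retry, Busy, Crit, Req}, add states in Sat(wait ∨ ack) with every successor in Z. Already a fixed point.
Sat(A[(wait ∨ ack) U ack]) = {Done, Hold, Retry, Busy, Crit, Req}
E[ack U A[(wait ∨ ack) U ack]]: least fixpoint, start Z0 = Sat(A[(wait ∨ ack) U ack]) = {Done, Hold, Retry, Busy, Crit, Req}, add states in Sat(ack) with some successor in Z. Already a fixed point.
Sat(E[ack U A[(wait ∨ ack) U ack]]) = {Done, Hold, Retry, Busy, Crit, Req}
Hold ∈ Sat(E[ack U A[(wait ∨ ack) U ack]]) = {Done, Hold, Retry, Busy, Crit, Req}, so the formula holds at Hold.

Yes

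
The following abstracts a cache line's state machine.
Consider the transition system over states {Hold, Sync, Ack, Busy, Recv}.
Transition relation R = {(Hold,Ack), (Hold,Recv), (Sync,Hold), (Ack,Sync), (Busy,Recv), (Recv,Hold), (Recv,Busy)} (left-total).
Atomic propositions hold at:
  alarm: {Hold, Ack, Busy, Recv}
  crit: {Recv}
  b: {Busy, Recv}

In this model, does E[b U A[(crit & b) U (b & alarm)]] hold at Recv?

Yes

Sat(crit & b) = {Recv}
Sat(b & alarm) = {Busy, Recv}
A[(crit & b) U (b & alarm)]: least fixpoint, start Z0 = Sat((b & alarm)) = {Busy, Recv}, add states in Sat(crit & b) with every successor in Z. Already a fixed point.
Sat(A[(crit & b) U (b & alarm)]) = {Busy, Recv}
E[b U A[(crit & b) U (b & alarm)]]: least fixpoint, start Z0 = Sat(A[(crit & b) U (b & alarm)]) = {Busy, Recv}, add states in Sat(b) with some successor in Z. Already a fixed point.
Sat(E[b U A[(crit & b) U (b & alarm)]]) = {Busy, Recv}
Recv ∈ Sat(E[b U A[(crit & b) U (b & alarm)]]) = {Busy, Recv}, so the formula holds at Recv.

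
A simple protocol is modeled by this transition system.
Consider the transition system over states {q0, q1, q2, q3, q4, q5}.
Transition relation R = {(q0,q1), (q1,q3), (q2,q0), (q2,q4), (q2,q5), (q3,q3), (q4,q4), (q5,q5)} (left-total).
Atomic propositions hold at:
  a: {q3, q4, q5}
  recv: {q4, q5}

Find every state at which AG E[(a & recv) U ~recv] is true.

{q0, q1, q3}

Sat(a & recv) = {q4, q5}
Sat(~recv) = {q0, q1, q2, q3}
E[(a & recv) U ~recv]: least fixpoint, start Z0 = Sat(~recv) = {q0, q1, q2, q3}, add states in Sat(a & recv) with some successor in Z. Already a fixed point.
Sat(E[(a & recv) U ~recv]) = {q0, q1, q2, q3}
AG E[(a & recv) U ~recv]: greatest fixpoint, start Z0 = {q0, q1, q2, q3}, keep only states in Sat with every successor in Z. Z1 = {q0, q1, q3}; fixed.
Sat(AG E[(a & recv) U ~recv]) = {q0, q1, q3}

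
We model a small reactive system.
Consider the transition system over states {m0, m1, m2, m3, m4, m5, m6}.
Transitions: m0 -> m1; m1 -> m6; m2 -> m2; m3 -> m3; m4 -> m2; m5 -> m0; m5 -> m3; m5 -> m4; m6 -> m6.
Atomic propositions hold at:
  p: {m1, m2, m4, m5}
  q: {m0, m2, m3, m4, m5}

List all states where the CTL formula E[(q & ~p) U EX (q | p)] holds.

{m0, m2, m3, m4, m5}

Sat(~p) = {m0, m3, m6}
Sat(q & ~p) = {m0, m3}
Sat(q | p) = {m0, m1, m2, m3, m4, m5}
Sat(EX (q | p)) = {s : some successor in {m0, m1, m2, m3, m4, m5}} = {m0, m2, m3, m4, m5}
E[(q & ~p) U EX (q | p)]: least fixpoint, start Z0 = Sat(EX (q | p)) = {m0, m2, m3, m4, m5}, add states in Sat(q & ~p) with some successor in Z. Already a fixed point.
Sat(E[(q & ~p) U EX (q | p)]) = {m0, m2, m3, m4, m5}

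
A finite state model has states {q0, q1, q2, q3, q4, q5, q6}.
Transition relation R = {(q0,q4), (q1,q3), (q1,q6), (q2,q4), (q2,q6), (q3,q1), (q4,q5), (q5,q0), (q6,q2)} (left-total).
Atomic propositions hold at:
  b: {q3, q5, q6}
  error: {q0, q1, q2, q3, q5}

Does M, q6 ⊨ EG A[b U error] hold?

Yes

A[b U error]: least fixpoint, start Z0 = Sat(error) = {q0, q1, q2, q3, q5}, add states in Sat(b) with every successor in Z. Z1 = {q0, q1, q2, q3, q5, q6}; fixed.
Sat(A[b U error]) = {q0, q1, q2, q3, q5, q6}
EG A[b U error]: greatest fixpoint, start Z0 = {q0, q1, q2, q3, q5, q6}, keep only states in Sat with some successor in Z. Z1 = {q1, q2, q3, q5, q6}; Z2 = {q1, q2, q3, q6}; fixed.
Sat(EG A[b U error]) = {q1, q2, q3, q6}
q6 ∈ Sat(EG A[b U error]) = {q1, q2, q3, q6}, so the formula holds at q6.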